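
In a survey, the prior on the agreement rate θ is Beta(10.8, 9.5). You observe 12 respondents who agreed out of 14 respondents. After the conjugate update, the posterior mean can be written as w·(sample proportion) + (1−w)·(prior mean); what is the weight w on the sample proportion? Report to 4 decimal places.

The Beta prior is conjugate to a Binomial/Bernoulli likelihood; the update adds successes to α and failures to β.
Posterior mean = (α₀+k)/(α₀+β₀+n) = [n/(α₀+β₀+n)]·(k/n) + [(α₀+β₀)/(α₀+β₀+n)]·α₀/(α₀+β₀), so only n and the prior enter the weight.
The weight on the data is w = n/(α₀+β₀+n) = 14/(10.8+9.5+14) = 14/34.3 = 0.4082.

0.4082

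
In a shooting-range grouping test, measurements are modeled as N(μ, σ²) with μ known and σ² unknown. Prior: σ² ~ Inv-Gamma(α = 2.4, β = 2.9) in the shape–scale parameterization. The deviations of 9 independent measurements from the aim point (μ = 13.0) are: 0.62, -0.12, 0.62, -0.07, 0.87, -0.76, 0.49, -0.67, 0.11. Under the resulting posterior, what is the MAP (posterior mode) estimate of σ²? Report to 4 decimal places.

With known mean μ and an Inverse-Gamma(α, β) prior on σ², the Normal likelihood is conjugate: posterior is Inv-Gamma(α + n/2, β + Σ(xᵢ−μ)²/2).
Σ(xᵢ−μ)² = (0.62)² + (-0.12)² + (0.62)² + (-0.07)² + (0.87)² + (-0.76)² + (0.49)² + (-0.67)² + (0.11)² = 2.8237.
Posterior: Inv-Gamma(2.4 + 9/2, 2.9 + 2.8237/2) = Inv-Gamma(6.90, 4.31185).
Mode = β/(α+1) = 4.31185/7.90 = 0.5458.

0.5458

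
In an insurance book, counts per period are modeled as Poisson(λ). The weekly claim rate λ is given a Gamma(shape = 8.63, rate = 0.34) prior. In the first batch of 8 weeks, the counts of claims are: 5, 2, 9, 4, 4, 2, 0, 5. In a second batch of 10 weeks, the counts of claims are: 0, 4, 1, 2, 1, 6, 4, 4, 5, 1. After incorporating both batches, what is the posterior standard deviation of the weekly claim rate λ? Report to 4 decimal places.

With a Gamma(shape α, rate β) prior, the Poisson likelihood is conjugate: the posterior is Gamma(α + ΣXᵢ, β + n).
Batch 1: sum of counts S = 31 over n = 8 weeks.
After batch 1: Gamma(α+S, β+n) = Gamma(8.63+31, 0.34+8) = Gamma(39.63, 8.34).
Batch 2: sum of counts S = 28 over n = 10 weeks.
After batch 2: Gamma(α+S, β+n) = Gamma(39.63+28, 8.34+10) = Gamma(67.63, 18.34).
SD = √α/β = √67.63/18.34 = 0.4484.

0.4484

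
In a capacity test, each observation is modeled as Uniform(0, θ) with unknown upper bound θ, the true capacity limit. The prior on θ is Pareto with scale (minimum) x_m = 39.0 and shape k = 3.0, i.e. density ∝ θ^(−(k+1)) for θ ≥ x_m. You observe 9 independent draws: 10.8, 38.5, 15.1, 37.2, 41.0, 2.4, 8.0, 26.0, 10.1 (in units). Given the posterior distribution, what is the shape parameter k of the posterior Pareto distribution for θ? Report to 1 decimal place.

A Pareto(scale x_m, shape k) prior on the upper bound θ of Uniform(0, θ) is conjugate: posterior is Pareto(max(x_m, max xᵢ), k + n).
Sample maximum = 41.0; prior scale x_m = 39.0 → posterior scale = max = 41.0.
Posterior shape = 3.0 + 9 = 12.0.
Posterior shape k = 12.0.

12.0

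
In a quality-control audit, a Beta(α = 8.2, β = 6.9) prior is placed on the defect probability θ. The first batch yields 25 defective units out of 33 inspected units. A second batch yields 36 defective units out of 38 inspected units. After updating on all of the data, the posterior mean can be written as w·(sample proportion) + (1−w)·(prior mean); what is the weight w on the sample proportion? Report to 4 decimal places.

0.8246

The Beta prior is conjugate to a Binomial/Bernoulli likelihood; the update adds successes to α and failures to β.
Total number of inspected units: n = 33 + 38 = 71.
Posterior mean = (α₀+k)/(α₀+β₀+n) = [n/(α₀+β₀+n)]·(k/n) + [(α₀+β₀)/(α₀+β₀+n)]·α₀/(α₀+β₀), so only n and the prior enter the weight.
The weight on the data is w = n/(α₀+β₀+n) = 71/(8.2+6.9+71) = 71/86.1 = 0.8246.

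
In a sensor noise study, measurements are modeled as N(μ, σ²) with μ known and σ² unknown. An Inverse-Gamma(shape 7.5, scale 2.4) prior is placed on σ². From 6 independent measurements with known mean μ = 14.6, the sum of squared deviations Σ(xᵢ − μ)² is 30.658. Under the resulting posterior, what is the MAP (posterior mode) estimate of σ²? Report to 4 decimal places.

With known mean μ and an Inverse-Gamma(α, β) prior on σ², the Normal likelihood is conjugate: posterior is Inv-Gamma(α + n/2, β + Σ(xᵢ−μ)²/2).
Posterior: Inv-Gamma(7.5 + 6/2, 2.4 + 30.658/2) = Inv-Gamma(10.50, 17.7290).
Mode = β/(α+1) = 17.7290/11.50 = 1.5417.

1.5417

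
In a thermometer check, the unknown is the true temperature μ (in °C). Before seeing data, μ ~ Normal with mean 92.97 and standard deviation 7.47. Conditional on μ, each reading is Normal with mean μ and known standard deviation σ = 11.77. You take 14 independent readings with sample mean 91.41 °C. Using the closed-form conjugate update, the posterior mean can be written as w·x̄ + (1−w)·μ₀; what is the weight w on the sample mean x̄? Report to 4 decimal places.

0.8494

For Normal data with known variance σ², a Normal(μ₀, σ₀²) prior on μ is conjugate. Posterior precision = 1/σ₀² + n/σ²; posterior mean is the precision-weighted average of μ₀ and x̄.
σ₀² = 7.47² = 55.8009, σ² = 11.77² = 138.5329. Prior precision 1/σ₀² = 1/55.8009; data precision n/σ² = 14/138.5329.
w = (n/σ²)/(1/σ₀² + n/σ²) = n·σ₀²/(σ² + n·σ₀²) = 14·55.8009/(138.5329 + 14·55.8009) = 781.2126/919.7455 = 0.8494.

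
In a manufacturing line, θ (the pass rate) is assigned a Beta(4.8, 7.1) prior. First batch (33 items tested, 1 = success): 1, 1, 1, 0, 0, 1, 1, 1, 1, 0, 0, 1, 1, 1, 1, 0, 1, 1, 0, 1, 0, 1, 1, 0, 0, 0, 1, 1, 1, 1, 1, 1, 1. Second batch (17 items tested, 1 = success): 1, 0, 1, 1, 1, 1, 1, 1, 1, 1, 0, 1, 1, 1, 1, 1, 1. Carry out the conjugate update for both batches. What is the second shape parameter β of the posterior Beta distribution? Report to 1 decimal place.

19.1

The Beta prior is conjugate to a Binomial/Bernoulli likelihood; the update adds successes to α and failures to β.
After batch 1: Beta(4.8+23, 7.1+10) = Beta(27.8, 17.1).
After batch 2: Beta(27.8+15, 17.1+2) = Beta(42.8, 19.1).
Posterior β = 19.1.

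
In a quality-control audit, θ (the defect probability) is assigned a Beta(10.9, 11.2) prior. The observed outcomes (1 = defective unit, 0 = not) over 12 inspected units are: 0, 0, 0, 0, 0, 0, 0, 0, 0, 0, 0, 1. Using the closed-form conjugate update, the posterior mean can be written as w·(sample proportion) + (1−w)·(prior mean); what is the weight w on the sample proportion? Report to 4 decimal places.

0.3519

The Beta prior is conjugate to a Binomial/Bernoulli likelihood; the update adds successes to α and failures to β.
Posterior mean = (α₀+k)/(α₀+β₀+n) = [n/(α₀+β₀+n)]·(k/n) + [(α₀+β₀)/(α₀+β₀+n)]·α₀/(α₀+β₀), so only n and the prior enter the weight.
The weight on the data is w = n/(α₀+β₀+n) = 12/(10.9+11.2+12) = 12/34.1 = 0.3519.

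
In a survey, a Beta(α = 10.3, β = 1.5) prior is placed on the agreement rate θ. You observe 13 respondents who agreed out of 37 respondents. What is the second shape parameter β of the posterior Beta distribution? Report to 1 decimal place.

The Beta prior is conjugate to a Binomial/Bernoulli likelihood; the update adds successes to α and failures to β.
Posterior: Beta(α+k, β+n−k) = Beta(10.3+13, 1.5+24) = Beta(23.3, 25.5).
Posterior β = 25.5.

25.5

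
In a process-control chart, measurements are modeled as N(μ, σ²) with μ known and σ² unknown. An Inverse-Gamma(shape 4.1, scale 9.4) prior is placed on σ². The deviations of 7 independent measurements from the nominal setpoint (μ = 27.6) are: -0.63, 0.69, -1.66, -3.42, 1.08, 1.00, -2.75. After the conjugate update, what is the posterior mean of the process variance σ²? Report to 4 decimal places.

With known mean μ and an Inverse-Gamma(α, β) prior on σ², the Normal likelihood is conjugate: posterior is Inv-Gamma(α + n/2, β + Σ(xᵢ−μ)²/2).
Σ(xᵢ−μ)² = (-0.63)² + (0.69)² + (-1.66)² + (-3.42)² + (1.08)² + (1.00)² + (-2.75)² = 25.0539.
Posterior: Inv-Gamma(4.1 + 7/2, 9.4 + 25.0539/2) = Inv-Gamma(7.60, 21.92695).
E[σ²|data] = β/(α−1) = 21.92695/6.60 = 3.3223.

3.3223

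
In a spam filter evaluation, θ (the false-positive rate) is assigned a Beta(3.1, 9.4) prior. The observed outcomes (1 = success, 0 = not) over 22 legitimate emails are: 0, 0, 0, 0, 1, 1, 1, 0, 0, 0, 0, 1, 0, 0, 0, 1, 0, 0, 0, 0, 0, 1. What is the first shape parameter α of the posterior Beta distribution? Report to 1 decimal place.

The Beta prior is conjugate to a Binomial/Bernoulli likelihood; the update adds successes to α and failures to β.
Posterior: Beta(α+k, β+n−k) = Beta(3.1+6, 9.4+16) = Beta(9.1, 25.4).
Posterior α = 9.1.

9.1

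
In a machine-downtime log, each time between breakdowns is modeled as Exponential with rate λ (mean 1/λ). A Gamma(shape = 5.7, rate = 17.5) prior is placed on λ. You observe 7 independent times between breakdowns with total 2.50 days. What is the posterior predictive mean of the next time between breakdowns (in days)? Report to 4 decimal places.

With a Gamma(shape α, rate β) prior on the exponential rate λ, the posterior after n observations with total T = Σxᵢ is Gamma(α+n, β+T).
Posterior: Gamma(5.7+7, 17.5+2.50) = Gamma(12.7, 20.00).
The predictive distribution for the next observation is Lomax; its mean is β/(α−1) = 20.00/11.7 = 1.7094.

1.7094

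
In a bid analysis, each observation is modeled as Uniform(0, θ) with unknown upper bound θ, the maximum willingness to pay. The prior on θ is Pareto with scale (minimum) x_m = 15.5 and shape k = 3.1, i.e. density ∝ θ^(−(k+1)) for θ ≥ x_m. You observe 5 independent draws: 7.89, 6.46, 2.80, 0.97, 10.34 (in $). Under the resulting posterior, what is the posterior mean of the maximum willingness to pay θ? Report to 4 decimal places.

17.6831

A Pareto(scale x_m, shape k) prior on the upper bound θ of Uniform(0, θ) is conjugate: posterior is Pareto(max(x_m, max xᵢ), k + n).
Sample maximum = 10.34; prior scale x_m = 15.5 → posterior scale = max = 15.50.
Posterior shape = 3.1 + 5 = 8.1.
E[θ|data] = k·x_m/(k−1) = 8.1·15.50/7.1 = 17.6831.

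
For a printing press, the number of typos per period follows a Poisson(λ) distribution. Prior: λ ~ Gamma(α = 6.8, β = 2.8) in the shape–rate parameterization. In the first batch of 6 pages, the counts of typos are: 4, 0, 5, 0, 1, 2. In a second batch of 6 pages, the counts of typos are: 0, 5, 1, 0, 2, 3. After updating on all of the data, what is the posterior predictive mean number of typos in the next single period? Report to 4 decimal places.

2.0135

With a Gamma(shape α, rate β) prior, the Poisson likelihood is conjugate: the posterior is Gamma(α + ΣXᵢ, β + n).
Batch 1: sum of counts S = 12 over n = 6 pages.
After batch 1: Gamma(α+S, β+n) = Gamma(6.8+12, 2.8+6) = Gamma(18.8, 8.8).
Batch 2: sum of counts S = 11 over n = 6 pages.
After batch 2: Gamma(α+S, β+n) = Gamma(18.8+11, 8.8+6) = Gamma(29.8, 14.8).
The predictive distribution for one future period is NegBinom with mean α/β = 2.0135.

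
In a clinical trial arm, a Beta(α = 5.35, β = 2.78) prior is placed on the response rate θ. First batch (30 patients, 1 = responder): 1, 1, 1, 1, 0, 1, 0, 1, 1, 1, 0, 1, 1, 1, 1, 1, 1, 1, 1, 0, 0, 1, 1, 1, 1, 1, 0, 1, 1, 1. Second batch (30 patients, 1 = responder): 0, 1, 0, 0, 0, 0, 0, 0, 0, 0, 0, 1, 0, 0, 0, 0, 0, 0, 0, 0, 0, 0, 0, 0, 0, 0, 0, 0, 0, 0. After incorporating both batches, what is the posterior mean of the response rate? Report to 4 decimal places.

0.4601

The Beta prior is conjugate to a Binomial/Bernoulli likelihood; the update adds successes to α and failures to β.
After batch 1: Beta(5.35+24, 2.78+6) = Beta(29.35, 8.78).
After batch 2: Beta(29.35+2, 8.78+28) = Beta(31.35, 36.78).
Posterior mean = α/(α+β) = 31.35/68.13 = 0.4601.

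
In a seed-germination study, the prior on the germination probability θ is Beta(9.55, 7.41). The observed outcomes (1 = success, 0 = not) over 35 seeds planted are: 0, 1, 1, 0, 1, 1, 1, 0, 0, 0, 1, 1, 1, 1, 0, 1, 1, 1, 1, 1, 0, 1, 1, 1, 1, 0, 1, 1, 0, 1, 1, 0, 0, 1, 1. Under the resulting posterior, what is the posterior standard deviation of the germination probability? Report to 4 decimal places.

The Beta prior is conjugate to a Binomial/Bernoulli likelihood; the update adds successes to α and failures to β.
Posterior: Beta(α+k, β+n−k) = Beta(9.55+24, 7.41+11) = Beta(33.55, 18.41).
Var = αβ/((α+β)²(α+β+1)) = 33.55·18.41/(51.96²·52.96) = 0.00431976; SD = √0.00431976 = 0.0657.

0.0657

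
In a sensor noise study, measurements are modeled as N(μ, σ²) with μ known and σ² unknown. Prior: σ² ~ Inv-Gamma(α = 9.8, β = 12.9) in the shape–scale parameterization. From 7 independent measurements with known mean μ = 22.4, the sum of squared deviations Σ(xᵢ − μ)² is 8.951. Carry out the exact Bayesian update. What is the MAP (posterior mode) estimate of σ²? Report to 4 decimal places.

1.2151

With known mean μ and an Inverse-Gamma(α, β) prior on σ², the Normal likelihood is conjugate: posterior is Inv-Gamma(α + n/2, β + Σ(xᵢ−μ)²/2).
Posterior: Inv-Gamma(9.8 + 7/2, 12.9 + 8.951/2) = Inv-Gamma(13.30, 17.3755).
Mode = β/(α+1) = 17.3755/14.30 = 1.2151.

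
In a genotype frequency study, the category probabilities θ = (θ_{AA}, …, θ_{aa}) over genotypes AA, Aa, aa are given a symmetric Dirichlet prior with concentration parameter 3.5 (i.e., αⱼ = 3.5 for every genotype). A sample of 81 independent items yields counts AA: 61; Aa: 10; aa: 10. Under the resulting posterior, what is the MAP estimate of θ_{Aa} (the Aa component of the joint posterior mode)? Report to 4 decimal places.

The Dirichlet prior is conjugate to the Multinomial likelihood: each posterior αⱼ = prior αⱼ + observed count nⱼ.
Posterior concentration: (64.5, 13.5, 13.5), total = 91.5.
Joint mode component: (α_{Aa}−1)/(Σα−K) = 12.5/88.5 = 0.1412.

0.1412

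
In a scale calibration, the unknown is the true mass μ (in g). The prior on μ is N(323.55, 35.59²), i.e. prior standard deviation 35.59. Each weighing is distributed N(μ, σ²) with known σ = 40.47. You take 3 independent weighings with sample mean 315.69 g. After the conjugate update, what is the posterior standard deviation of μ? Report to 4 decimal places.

19.5322

For Normal data with known variance σ², a Normal(μ₀, σ₀²) prior on μ is conjugate. Posterior precision = 1/σ₀² + n/σ²; posterior mean is the precision-weighted average of μ₀ and x̄.
σ₀² = 35.59² = 1266.6481, σ² = 40.47² = 1637.8209; σ² + n·σ₀² = 1637.8209 + 3·1266.6481 = 5437.7652.
Posterior precision = 1/σ₀² + n/σ² = 1/1266.6481 + 3/1637.8209 = (σ² + n·σ₀²)/(σ₀²σ²) = 5437.7652/(1266.6481·1637.8209); posterior variance σₙ² = σ₀²σ²/(σ² + n·σ₀²) = 1266.6481·1637.8209/5437.7652 = 381.506493.
Posterior SD = √σₙ² = √(1266.6481·1637.8209/5437.7652) = 19.5322.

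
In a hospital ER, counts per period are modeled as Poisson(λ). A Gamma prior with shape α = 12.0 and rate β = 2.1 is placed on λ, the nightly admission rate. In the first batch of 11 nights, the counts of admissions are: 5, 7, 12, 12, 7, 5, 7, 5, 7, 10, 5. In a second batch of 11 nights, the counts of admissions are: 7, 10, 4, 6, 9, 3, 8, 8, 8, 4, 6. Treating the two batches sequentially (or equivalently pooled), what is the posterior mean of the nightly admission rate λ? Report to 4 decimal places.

6.9295

With a Gamma(shape α, rate β) prior, the Poisson likelihood is conjugate: the posterior is Gamma(α + ΣXᵢ, β + n).
Batch 1: sum of counts S = 82 over n = 11 nights.
After batch 1: Gamma(α+S, β+n) = Gamma(12.0+82, 2.1+11) = Gamma(94.0, 13.1).
Batch 2: sum of counts S = 73 over n = 11 nights.
After batch 2: Gamma(α+S, β+n) = Gamma(94.0+73, 13.1+11) = Gamma(167.0, 24.1).
Posterior mean = α/β = 167.0/24.1 = 6.9295.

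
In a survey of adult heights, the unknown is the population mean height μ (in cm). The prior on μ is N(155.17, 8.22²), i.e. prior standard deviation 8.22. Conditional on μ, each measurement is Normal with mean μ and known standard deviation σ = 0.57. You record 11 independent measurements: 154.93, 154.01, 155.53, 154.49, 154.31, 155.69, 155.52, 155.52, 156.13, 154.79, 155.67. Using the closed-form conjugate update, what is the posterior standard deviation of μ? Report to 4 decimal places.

For Normal data with known variance σ², a Normal(μ₀, σ₀²) prior on μ is conjugate. Posterior precision = 1/σ₀² + n/σ²; posterior mean is the precision-weighted average of μ₀ and x̄.
σ₀² = 8.22² = 67.5684, σ² = 0.57² = 0.3249; σ² + n·σ₀² = 0.3249 + 11·67.5684 = 743.5773.
Posterior precision = 1/σ₀² + n/σ² = 1/67.5684 + 11/0.3249 = (σ² + n·σ₀²)/(σ₀²σ²) = 743.5773/(67.5684·0.3249); posterior variance σₙ² = σ₀²σ²/(σ² + n·σ₀²) = 67.5684·0.3249/743.5773 = 0.029523.
Posterior SD = √σₙ² = √(67.5684·0.3249/743.5773) = 0.1718.

0.1718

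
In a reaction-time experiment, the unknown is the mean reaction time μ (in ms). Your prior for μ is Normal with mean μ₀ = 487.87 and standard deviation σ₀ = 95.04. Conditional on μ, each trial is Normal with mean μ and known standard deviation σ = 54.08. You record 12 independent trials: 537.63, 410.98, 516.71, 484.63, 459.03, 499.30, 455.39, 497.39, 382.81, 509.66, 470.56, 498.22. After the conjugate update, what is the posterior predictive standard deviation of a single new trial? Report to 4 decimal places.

56.2313

For Normal data with known variance σ², a Normal(μ₀, σ₀²) prior on μ is conjugate. Posterior precision = 1/σ₀² + n/σ²; posterior mean is the precision-weighted average of μ₀ and x̄.
σ₀² = 95.04² = 9032.6016, σ² = 54.08² = 2924.6464; σ² + n·σ₀² = 2924.6464 + 12·9032.6016 = 111315.8656.
Posterior precision = 1/σ₀² + n/σ² = 1/9032.6016 + 12/2924.6464 = (σ² + n·σ₀²)/(σ₀²σ²) = 111315.8656/(9032.6016·2924.6464); posterior variance σₙ² = σ₀²σ²/(σ² + n·σ₀²) = 9032.6016·2924.6464/111315.8656 = 237.317166.
Predictive variance for one new observation = σₙ² + σ² = 9032.6016·2924.6464/111315.8656 + 2924.6464 = σ²·(σ₀² + 111315.8656)/111315.8656 = 2924.6464·120348.4672/111315.8656 = 3161.963566; SD = √(2924.6464·120348.4672/111315.8656) = 56.2313.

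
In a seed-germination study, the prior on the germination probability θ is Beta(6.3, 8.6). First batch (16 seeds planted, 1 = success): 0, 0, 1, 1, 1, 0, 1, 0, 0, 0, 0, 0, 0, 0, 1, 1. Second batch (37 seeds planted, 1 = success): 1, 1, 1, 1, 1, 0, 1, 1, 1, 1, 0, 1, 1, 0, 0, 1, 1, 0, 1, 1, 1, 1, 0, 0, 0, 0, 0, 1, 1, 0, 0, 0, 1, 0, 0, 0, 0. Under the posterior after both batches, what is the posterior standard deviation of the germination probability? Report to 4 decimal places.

0.0602

The Beta prior is conjugate to a Binomial/Bernoulli likelihood; the update adds successes to α and failures to β.
After batch 1: Beta(6.3+6, 8.6+10) = Beta(12.3, 18.6).
After batch 2: Beta(12.3+20, 18.6+17) = Beta(32.3, 35.6).
Var = αβ/((α+β)²(α+β+1)) = 32.3·35.6/(67.9²·68.9) = 0.00361988; SD = √0.00361988 = 0.0602.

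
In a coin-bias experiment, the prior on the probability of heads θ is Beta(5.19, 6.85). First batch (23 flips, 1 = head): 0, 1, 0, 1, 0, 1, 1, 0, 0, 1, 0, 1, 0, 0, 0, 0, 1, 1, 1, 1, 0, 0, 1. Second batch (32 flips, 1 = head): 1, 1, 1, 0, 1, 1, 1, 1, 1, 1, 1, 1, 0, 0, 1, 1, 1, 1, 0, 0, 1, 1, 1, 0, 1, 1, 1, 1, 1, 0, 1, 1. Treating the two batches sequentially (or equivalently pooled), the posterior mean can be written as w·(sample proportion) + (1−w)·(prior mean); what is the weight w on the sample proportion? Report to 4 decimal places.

0.8204

The Beta prior is conjugate to a Binomial/Bernoulli likelihood; the update adds successes to α and failures to β.
Total number of flips: n = 23 + 32 = 55.
Posterior mean = (α₀+k)/(α₀+β₀+n) = [n/(α₀+β₀+n)]·(k/n) + [(α₀+β₀)/(α₀+β₀+n)]·α₀/(α₀+β₀), so only n and the prior enter the weight.
The weight on the data is w = n/(α₀+β₀+n) = 55/(5.19+6.85+55) = 55/67.04 = 0.8204.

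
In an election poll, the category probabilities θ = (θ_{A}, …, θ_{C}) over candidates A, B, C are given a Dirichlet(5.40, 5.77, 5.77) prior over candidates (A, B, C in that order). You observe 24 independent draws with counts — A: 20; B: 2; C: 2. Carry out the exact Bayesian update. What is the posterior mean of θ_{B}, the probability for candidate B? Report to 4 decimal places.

The Dirichlet prior is conjugate to the Multinomial likelihood: each posterior αⱼ = prior αⱼ + observed count nⱼ.
Posterior concentration: (25.40, 7.77, 7.77), total = 40.94.
E[θ_{B}|data] = α_{B}/Σα = 7.77/40.94 = 0.1898.

0.1898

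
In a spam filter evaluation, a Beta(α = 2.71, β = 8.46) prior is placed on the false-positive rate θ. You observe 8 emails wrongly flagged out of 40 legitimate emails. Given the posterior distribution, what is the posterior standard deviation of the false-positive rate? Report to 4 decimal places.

0.0563

The Beta prior is conjugate to a Binomial/Bernoulli likelihood; the update adds successes to α and failures to β.
Posterior: Beta(α+k, β+n−k) = Beta(2.71+8, 8.46+32) = Beta(10.71, 40.46).
Var = αβ/((α+β)²(α+β+1)) = 10.71·40.46/(51.17²·52.17) = 0.00317222; SD = √0.00317222 = 0.0563.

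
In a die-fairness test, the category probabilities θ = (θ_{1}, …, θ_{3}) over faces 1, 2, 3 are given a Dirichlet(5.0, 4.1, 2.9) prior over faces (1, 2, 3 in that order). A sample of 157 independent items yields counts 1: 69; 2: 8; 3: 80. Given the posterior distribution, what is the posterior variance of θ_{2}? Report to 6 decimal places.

The Dirichlet prior is conjugate to the Multinomial likelihood: each posterior αⱼ = prior αⱼ + observed count nⱼ.
Posterior concentration: (74.0, 12.1, 82.9), total = 169.0.
Var[θ_j] = α_j(Σα−α_j)/((Σα)²(Σα+1)) = 12.1·156.9/(169.0²·170.0) = 0.000391.

0.000391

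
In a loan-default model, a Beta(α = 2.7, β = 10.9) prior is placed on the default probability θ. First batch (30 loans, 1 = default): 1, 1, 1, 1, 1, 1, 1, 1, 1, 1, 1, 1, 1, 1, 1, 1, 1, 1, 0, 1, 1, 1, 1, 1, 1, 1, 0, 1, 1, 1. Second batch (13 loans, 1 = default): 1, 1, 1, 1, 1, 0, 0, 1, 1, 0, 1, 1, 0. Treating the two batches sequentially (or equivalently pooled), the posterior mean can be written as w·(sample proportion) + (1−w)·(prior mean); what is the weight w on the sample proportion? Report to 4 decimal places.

0.7597

The Beta prior is conjugate to a Binomial/Bernoulli likelihood; the update adds successes to α and failures to β.
Total number of loans: n = 30 + 13 = 43.
Posterior mean = (α₀+k)/(α₀+β₀+n) = [n/(α₀+β₀+n)]·(k/n) + [(α₀+β₀)/(α₀+β₀+n)]·α₀/(α₀+β₀), so only n and the prior enter the weight.
The weight on the data is w = n/(α₀+β₀+n) = 43/(2.7+10.9+43) = 43/56.6 = 0.7597.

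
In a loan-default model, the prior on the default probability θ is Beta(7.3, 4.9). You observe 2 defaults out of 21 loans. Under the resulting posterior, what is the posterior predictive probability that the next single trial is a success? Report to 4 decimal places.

0.2801

The Beta prior is conjugate to a Binomial/Bernoulli likelihood; the update adds successes to α and failures to β.
Posterior: Beta(α+k, β+n−k) = Beta(7.3+2, 4.9+19) = Beta(9.3, 23.9).
For a single future Bernoulli trial, P(success | data) = α/(α+β) = 0.2801.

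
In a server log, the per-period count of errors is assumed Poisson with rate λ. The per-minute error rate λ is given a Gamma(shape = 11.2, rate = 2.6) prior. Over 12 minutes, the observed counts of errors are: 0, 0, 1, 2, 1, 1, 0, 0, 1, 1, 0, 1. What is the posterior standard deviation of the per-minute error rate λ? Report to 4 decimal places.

0.3001

With a Gamma(shape α, rate β) prior, the Poisson likelihood is conjugate: the posterior is Gamma(α + ΣXᵢ, β + n).
Sum of counts S = 8 over n = 12 minutes.
Posterior: Gamma(α+S, β+n) = Gamma(11.2+8, 2.6+12) = Gamma(19.2, 14.6).
SD = √α/β = √19.2/14.6 = 0.3001.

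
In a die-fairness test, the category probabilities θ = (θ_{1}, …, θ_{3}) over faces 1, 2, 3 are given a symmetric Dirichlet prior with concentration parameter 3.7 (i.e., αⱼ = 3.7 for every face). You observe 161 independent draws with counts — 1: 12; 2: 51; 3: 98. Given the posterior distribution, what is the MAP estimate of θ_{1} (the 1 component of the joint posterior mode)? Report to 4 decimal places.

The Dirichlet prior is conjugate to the Multinomial likelihood: each posterior αⱼ = prior αⱼ + observed count nⱼ.
Posterior concentration: (15.7, 54.7, 101.7), total = 172.1.
Joint mode component: (α_{1}−1)/(Σα−K) = 14.7/169.1 = 0.0869.

0.0869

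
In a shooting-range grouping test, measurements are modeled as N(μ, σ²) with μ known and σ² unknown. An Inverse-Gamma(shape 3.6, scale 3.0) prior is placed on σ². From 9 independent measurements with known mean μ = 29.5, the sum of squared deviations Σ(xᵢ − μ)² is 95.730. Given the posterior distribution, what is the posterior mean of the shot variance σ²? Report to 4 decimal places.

With known mean μ and an Inverse-Gamma(α, β) prior on σ², the Normal likelihood is conjugate: posterior is Inv-Gamma(α + n/2, β + Σ(xᵢ−μ)²/2).
Posterior: Inv-Gamma(3.6 + 9/2, 3.0 + 95.730/2) = Inv-Gamma(8.10, 50.8650).
E[σ²|data] = β/(α−1) = 50.8650/7.10 = 7.1641.

7.1641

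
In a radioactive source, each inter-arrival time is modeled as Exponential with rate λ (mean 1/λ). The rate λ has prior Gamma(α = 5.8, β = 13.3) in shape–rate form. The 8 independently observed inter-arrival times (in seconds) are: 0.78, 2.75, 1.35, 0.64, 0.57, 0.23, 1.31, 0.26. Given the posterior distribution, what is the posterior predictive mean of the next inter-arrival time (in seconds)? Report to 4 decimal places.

1.6555

With a Gamma(shape α, rate β) prior on the exponential rate λ, the posterior after n observations with total T = Σxᵢ is Gamma(α+n, β+T).
Sum of observations T = 7.89 seconds; n = 8.
Posterior: Gamma(5.8+8, 13.3+7.89) = Gamma(13.8, 21.19).
The predictive distribution for the next observation is Lomax; its mean is β/(α−1) = 21.19/12.8 = 1.6555.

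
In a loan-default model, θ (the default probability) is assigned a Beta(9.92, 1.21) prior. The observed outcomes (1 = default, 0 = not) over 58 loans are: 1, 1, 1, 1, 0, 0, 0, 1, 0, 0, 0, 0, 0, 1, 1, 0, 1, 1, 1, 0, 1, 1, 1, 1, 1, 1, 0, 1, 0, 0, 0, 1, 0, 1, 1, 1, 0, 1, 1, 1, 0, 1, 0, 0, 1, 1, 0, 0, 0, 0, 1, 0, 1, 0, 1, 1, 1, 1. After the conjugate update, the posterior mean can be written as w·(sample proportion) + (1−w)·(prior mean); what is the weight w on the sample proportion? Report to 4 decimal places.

0.8390

The Beta prior is conjugate to a Binomial/Bernoulli likelihood; the update adds successes to α and failures to β.
Posterior mean = (α₀+k)/(α₀+β₀+n) = [n/(α₀+β₀+n)]·(k/n) + [(α₀+β₀)/(α₀+β₀+n)]·α₀/(α₀+β₀), so only n and the prior enter the weight.
The weight on the data is w = n/(α₀+β₀+n) = 58/(9.92+1.21+58) = 58/69.13 = 0.8390.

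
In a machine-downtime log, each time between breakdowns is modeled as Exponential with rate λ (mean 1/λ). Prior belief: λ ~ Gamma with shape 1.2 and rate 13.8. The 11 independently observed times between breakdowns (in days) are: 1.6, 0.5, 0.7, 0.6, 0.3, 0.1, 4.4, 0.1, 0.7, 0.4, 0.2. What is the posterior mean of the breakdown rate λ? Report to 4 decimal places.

0.5214

With a Gamma(shape α, rate β) prior on the exponential rate λ, the posterior after n observations with total T = Σxᵢ is Gamma(α+n, β+T).
Sum of observations T = 9.6 days; n = 11.
Posterior: Gamma(1.2+11, 13.8+9.6) = Gamma(12.2, 23.4).
Posterior mean of λ = α/β = 12.2/23.4 = 0.5214.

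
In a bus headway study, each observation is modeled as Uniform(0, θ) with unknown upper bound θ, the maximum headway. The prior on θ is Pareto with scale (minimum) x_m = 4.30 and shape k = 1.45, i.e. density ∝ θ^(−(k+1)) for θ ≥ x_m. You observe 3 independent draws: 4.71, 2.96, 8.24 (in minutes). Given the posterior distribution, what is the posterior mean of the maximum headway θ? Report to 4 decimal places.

10.6284

A Pareto(scale x_m, shape k) prior on the upper bound θ of Uniform(0, θ) is conjugate: posterior is Pareto(max(x_m, max xᵢ), k + n).
Sample maximum = 8.24; prior scale x_m = 4.30 → posterior scale = max = 8.24.
Posterior shape = 1.45 + 3 = 4.45.
E[θ|data] = k·x_m/(k−1) = 4.45·8.24/3.45 = 10.6284.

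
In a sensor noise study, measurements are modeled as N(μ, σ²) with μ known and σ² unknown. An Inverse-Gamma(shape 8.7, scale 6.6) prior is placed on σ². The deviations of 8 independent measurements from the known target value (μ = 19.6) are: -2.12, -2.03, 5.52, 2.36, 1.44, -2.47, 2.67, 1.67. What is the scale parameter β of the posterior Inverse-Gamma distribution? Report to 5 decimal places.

With known mean μ and an Inverse-Gamma(α, β) prior on σ², the Normal likelihood is conjugate: posterior is Inv-Gamma(α + n/2, β + Σ(xᵢ−μ)²/2).
Σ(xᵢ−μ)² = (-2.12)² + (-2.03)² + (5.52)² + (2.36)² + (1.44)² + (-2.47)² + (2.67)² + (1.67)² = 62.7476.
Posterior: Inv-Gamma(8.7 + 8/2, 6.6 + 62.7476/2) = Inv-Gamma(12.70, 37.97380).
Posterior β = 37.97380.

37.97380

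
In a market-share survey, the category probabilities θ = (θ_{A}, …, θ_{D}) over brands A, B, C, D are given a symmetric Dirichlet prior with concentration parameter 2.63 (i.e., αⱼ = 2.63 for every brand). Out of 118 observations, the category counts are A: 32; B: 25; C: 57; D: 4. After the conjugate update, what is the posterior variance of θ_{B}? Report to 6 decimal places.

The Dirichlet prior is conjugate to the Multinomial likelihood: each posterior αⱼ = prior αⱼ + observed count nⱼ.
Posterior concentration: (34.63, 27.63, 59.63, 6.63), total = 128.52.
Var[θ_j] = α_j(Σα−α_j)/((Σα)²(Σα+1)) = 27.63·100.89/(128.52²·129.52) = 0.001303.

0.001303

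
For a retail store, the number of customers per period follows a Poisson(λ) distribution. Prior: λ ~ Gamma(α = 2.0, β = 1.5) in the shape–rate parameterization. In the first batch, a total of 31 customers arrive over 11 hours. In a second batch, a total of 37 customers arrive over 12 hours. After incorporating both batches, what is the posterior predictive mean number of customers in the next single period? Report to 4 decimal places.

2.8571

With a Gamma(shape α, rate β) prior, the Poisson likelihood is conjugate: the posterior is Gamma(α + ΣXᵢ, β + n).
After batch 1: Gamma(α+S, β+n) = Gamma(2.0+31, 1.5+11) = Gamma(33.0, 12.5).
After batch 2: Gamma(α+S, β+n) = Gamma(33.0+37, 12.5+12) = Gamma(70.0, 24.5).
The predictive distribution for one future period is NegBinom with mean α/β = 2.8571.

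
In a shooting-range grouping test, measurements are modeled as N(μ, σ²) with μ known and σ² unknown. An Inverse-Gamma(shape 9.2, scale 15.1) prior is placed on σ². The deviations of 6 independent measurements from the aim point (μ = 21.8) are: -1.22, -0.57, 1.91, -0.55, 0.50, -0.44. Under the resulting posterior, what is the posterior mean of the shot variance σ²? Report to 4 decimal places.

With known mean μ and an Inverse-Gamma(α, β) prior on σ², the Normal likelihood is conjugate: posterior is Inv-Gamma(α + n/2, β + Σ(xᵢ−μ)²/2).
Σ(xᵢ−μ)² = (-1.22)² + (-0.57)² + (1.91)² + (-0.55)² + (0.50)² + (-0.44)² = 6.2075.
Posterior: Inv-Gamma(9.2 + 6/2, 15.1 + 6.2075/2) = Inv-Gamma(12.20, 18.20375).
E[σ²|data] = β/(α−1) = 18.20375/11.20 = 1.6253.

1.6253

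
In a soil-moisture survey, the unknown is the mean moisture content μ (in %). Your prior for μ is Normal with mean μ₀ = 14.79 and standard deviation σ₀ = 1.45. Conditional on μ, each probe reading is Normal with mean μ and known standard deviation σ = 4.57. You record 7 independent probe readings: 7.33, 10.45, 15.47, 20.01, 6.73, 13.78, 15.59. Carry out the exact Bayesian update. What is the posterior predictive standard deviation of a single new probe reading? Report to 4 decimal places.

For Normal data with known variance σ², a Normal(μ₀, σ₀²) prior on μ is conjugate. Posterior precision = 1/σ₀² + n/σ²; posterior mean is the precision-weighted average of μ₀ and x̄.
σ₀² = 1.45² = 2.1025, σ² = 4.57² = 20.8849; σ² + n·σ₀² = 20.8849 + 7·2.1025 = 35.6024.
Posterior precision = 1/σ₀² + n/σ² = 1/2.1025 + 7/20.8849 = (σ² + n·σ₀²)/(σ₀²σ²) = 35.6024/(2.1025·20.8849); posterior variance σₙ² = σ₀²σ²/(σ² + n·σ₀²) = 2.1025·20.8849/35.6024 = 1.233358.
Predictive variance for one new observation = σₙ² + σ² = 2.1025·20.8849/35.6024 + 20.8849 = σ²·(σ₀² + 35.6024)/35.6024 = 20.8849·37.7049/35.6024 = 22.118258; SD = √(20.8849·37.7049/35.6024) = 4.7030.

4.7030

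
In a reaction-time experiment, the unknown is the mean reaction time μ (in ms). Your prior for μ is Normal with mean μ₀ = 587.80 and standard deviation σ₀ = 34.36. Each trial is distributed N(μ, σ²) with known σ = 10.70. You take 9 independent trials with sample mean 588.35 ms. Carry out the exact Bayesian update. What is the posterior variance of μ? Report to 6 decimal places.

For Normal data with known variance σ², a Normal(μ₀, σ₀²) prior on μ is conjugate. Posterior precision = 1/σ₀² + n/σ²; posterior mean is the precision-weighted average of μ₀ and x̄.
σ₀² = 34.36² = 1180.6096, σ² = 10.70² = 114.49; σ² + n·σ₀² = 114.49 + 9·1180.6096 = 10739.9764.
Posterior precision = 1/σ₀² + n/σ² = 1/1180.6096 + 9/114.49 = (σ² + n·σ₀²)/(σ₀²σ²) = 10739.9764/(1180.6096·114.49); posterior variance σₙ² = σ₀²σ²/(σ² + n·σ₀²) = 1180.6096·114.49/10739.9764 = 12.585502.

12.585502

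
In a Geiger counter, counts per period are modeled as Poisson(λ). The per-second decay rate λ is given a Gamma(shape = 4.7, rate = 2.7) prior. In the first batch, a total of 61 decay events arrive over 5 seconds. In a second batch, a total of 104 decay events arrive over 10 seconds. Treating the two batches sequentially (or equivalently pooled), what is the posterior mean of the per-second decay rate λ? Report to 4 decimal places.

9.5876

With a Gamma(shape α, rate β) prior, the Poisson likelihood is conjugate: the posterior is Gamma(α + ΣXᵢ, β + n).
After batch 1: Gamma(α+S, β+n) = Gamma(4.7+61, 2.7+5) = Gamma(65.7, 7.7).
After batch 2: Gamma(α+S, β+n) = Gamma(65.7+104, 7.7+10) = Gamma(169.7, 17.7).
Posterior mean = α/β = 169.7/17.7 = 9.5876.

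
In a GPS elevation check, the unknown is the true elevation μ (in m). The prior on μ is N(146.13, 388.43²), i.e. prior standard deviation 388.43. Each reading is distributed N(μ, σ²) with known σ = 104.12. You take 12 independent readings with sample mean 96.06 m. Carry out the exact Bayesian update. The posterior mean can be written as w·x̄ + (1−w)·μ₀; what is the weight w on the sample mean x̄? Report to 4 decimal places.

0.9940

For Normal data with known variance σ², a Normal(μ₀, σ₀²) prior on μ is conjugate. Posterior precision = 1/σ₀² + n/σ²; posterior mean is the precision-weighted average of μ₀ and x̄.
σ₀² = 388.43² = 150877.8649, σ² = 104.12² = 10840.9744. Prior precision 1/σ₀² = 1/150877.8649; data precision n/σ² = 12/10840.9744.
w = (n/σ²)/(1/σ₀² + n/σ²) = n·σ₀²/(σ² + n·σ₀²) = 12·150877.8649/(10840.9744 + 12·150877.8649) = 1810534.3788/1821375.3532 = 0.9940.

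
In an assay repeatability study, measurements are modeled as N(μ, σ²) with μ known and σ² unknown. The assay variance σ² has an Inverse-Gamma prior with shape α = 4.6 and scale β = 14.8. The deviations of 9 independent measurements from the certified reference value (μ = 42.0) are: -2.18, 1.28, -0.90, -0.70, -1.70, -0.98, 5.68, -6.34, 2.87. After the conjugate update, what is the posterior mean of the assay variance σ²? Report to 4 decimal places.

7.5207

With known mean μ and an Inverse-Gamma(α, β) prior on σ², the Normal likelihood is conjugate: posterior is Inv-Gamma(α + n/2, β + Σ(xᵢ−μ)²/2).
Σ(xᵢ−μ)² = (-2.18)² + (1.28)² + (-0.90)² + (-0.70)² + (-1.70)² + (-0.98)² + (5.68)² + (-6.34)² + (2.87)² = 92.2361.
Posterior: Inv-Gamma(4.6 + 9/2, 14.8 + 92.2361/2) = Inv-Gamma(9.10, 60.91805).
E[σ²|data] = β/(α−1) = 60.91805/8.10 = 7.5207.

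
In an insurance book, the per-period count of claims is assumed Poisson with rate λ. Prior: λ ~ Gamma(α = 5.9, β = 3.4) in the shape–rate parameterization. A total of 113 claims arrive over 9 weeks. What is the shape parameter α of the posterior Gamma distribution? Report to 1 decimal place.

118.9

With a Gamma(shape α, rate β) prior, the Poisson likelihood is conjugate: the posterior is Gamma(α + ΣXᵢ, β + n).
Posterior: Gamma(α+S, β+n) = Gamma(5.9+113, 3.4+9) = Gamma(118.9, 12.4).
Posterior α = 118.9.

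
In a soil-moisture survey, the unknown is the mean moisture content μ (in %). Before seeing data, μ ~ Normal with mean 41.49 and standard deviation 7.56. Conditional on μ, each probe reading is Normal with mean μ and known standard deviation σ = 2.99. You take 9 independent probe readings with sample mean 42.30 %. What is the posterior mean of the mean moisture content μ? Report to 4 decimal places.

For Normal data with known variance σ², a Normal(μ₀, σ₀²) prior on μ is conjugate. Posterior precision = 1/σ₀² + n/σ²; posterior mean is the precision-weighted average of μ₀ and x̄.
n·x̄ = 9·42.30 = 380.7.
σ₀² = 7.56² = 57.1536, σ² = 2.99² = 8.9401; σ² + n·σ₀² = 8.9401 + 9·57.1536 = 523.3225.
Posterior mean = (μ₀/σ₀² + n·x̄/σ²)/(1/σ₀² + n/σ²) = (σ²·μ₀ + σ₀²·n·x̄)/(σ² + n·σ₀²) = (8.9401·41.49 + 57.1536·380.7)/523.3225 = 22129.300269/523.3225 = 42.2862.

42.2862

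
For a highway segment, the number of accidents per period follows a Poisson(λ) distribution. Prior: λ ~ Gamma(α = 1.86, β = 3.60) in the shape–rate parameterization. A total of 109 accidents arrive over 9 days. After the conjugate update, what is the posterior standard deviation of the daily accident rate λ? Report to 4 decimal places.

With a Gamma(shape α, rate β) prior, the Poisson likelihood is conjugate: the posterior is Gamma(α + ΣXᵢ, β + n).
Posterior: Gamma(α+S, β+n) = Gamma(1.86+109, 3.60+9) = Gamma(110.86, 12.60).
SD = √α/β = √110.86/12.60 = 0.8356.

0.8356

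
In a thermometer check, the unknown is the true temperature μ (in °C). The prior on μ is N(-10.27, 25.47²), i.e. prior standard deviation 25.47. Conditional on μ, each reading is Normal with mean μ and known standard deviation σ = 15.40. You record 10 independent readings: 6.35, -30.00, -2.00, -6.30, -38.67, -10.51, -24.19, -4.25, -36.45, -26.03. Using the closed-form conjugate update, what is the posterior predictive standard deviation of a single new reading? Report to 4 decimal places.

16.1257

For Normal data with known variance σ², a Normal(μ₀, σ₀²) prior on μ is conjugate. Posterior precision = 1/σ₀² + n/σ²; posterior mean is the precision-weighted average of μ₀ and x̄.
σ₀² = 25.47² = 648.7209, σ² = 15.40² = 237.16; σ² + n·σ₀² = 237.16 + 10·648.7209 = 6724.369.
Posterior precision = 1/σ₀² + n/σ² = 1/648.7209 + 10/237.16 = (σ² + n·σ₀²)/(σ₀²σ²) = 6724.369/(648.7209·237.16); posterior variance σₙ² = σ₀²σ²/(σ² + n·σ₀²) = 648.7209·237.16/6724.369 = 22.879567.
Predictive variance for one new observation = σₙ² + σ² = 648.7209·237.16/6724.369 + 237.16 = σ²·(σ₀² + 6724.369)/6724.369 = 237.16·7373.0899/6724.369 = 260.039567; SD = √(237.16·7373.0899/6724.369) = 16.1257.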